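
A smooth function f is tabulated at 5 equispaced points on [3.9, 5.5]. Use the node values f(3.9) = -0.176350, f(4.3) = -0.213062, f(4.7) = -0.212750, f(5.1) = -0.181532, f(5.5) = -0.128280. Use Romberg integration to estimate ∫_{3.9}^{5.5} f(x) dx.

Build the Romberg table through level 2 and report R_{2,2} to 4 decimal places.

-0.3078

R_{0,0} (trapezoid, 1 panel, h=1.6000): -0.243704
R_{1,0} (trapezoid, 2 panels, h=0.8000): -0.292052
R_{2,0} (trapezoid, 4 panels, h=0.4000): -0.303864
R_{1,1} = -0.292052 + (-0.292052 − (-0.243704))/3 = -0.308168
R_{2,1} = -0.303864 + (-0.303864 − (-0.292052))/3 = -0.307801
R_{2,2} = -0.307801 + (-0.307801 − (-0.308168))/15 = -0.307777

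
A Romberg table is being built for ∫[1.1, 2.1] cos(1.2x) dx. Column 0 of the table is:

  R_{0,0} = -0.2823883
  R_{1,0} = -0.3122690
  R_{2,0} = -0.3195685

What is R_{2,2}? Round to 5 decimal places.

-0.32199

Richardson extrapolation on the trapezoidal column (denominator 4−1=3):
R_{1,1} = (4·(-0.3122690) − (-0.2823883)) / 3 = -0.3222292
R_{2,1} = (4·(-0.3195685) − (-0.3122690)) / 3 = -0.3220017
R_{2,2} = -0.3220017 + (-0.3220017 − (-0.3222292))/15 = -0.3219865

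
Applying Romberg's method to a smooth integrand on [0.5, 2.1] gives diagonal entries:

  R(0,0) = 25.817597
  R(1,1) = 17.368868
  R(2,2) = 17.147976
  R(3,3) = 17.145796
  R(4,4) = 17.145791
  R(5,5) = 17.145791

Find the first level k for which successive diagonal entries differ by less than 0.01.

|R(1,1) − R(0,0)| = 8.448729 ≥ 0.01
|R(2,2) − R(1,1)| = 0.220892 ≥ 0.01
|R(3,3) − R(2,2)| = 0.002180 < 0.01

k = 3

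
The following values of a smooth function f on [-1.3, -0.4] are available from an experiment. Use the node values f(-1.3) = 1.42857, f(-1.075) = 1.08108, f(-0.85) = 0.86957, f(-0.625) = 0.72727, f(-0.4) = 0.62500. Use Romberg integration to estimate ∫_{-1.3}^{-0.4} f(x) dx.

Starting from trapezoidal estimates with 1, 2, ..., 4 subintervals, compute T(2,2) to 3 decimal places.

T(0,0) (trapezoid, 1 panel, h=0.9000): 0.92411
T(1,0) (trapezoid, 2 panels, h=0.4500): 0.85336
T(2,0) (trapezoid, 4 panels, h=0.2250): 0.83356
T(1,1) = 0.85336 + (0.85336 − 0.92411)/3 = 0.82978
T(2,1) = 0.83356 + (0.83356 − 0.85336)/3 = 0.82696
T(2,2) = 0.82696 + (0.82696 − 0.82978)/15 = 0.82677

0.827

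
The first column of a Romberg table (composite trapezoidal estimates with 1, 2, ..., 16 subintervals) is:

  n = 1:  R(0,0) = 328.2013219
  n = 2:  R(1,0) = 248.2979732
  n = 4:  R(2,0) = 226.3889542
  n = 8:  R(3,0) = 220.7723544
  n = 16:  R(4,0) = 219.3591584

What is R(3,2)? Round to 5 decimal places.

Richardson extrapolation on the trapezoidal column (denominator 4−1=3):
R(2,1) = (4·226.3889542 − 248.2979732) / 3 = 219.0859479
R(3,1) = (4·220.7723544 − 226.3889542) / 3 = 218.9001545
R(3,2) = 218.9001545 + (218.9001545 − 219.0859479)/15 = 218.8877683

218.88777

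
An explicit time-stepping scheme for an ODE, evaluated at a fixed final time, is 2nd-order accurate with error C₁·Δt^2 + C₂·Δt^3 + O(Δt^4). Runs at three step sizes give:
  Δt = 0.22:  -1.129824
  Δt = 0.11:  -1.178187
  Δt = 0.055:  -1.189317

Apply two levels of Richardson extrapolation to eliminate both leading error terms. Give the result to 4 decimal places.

First eliminate the Δt^2 term (factor 2^2 = 4):
  B₁ = (4·(-1.178187) − (-1.129824))/3 = -1.194308
  B₂ = (4·(-1.189317) − (-1.178187))/3 = -1.193027
Then eliminate the Δt^3 term (factor 2^3 = 8):
  (8·(-1.193027) − (-1.194308))/7 = -1.192844

-1.1928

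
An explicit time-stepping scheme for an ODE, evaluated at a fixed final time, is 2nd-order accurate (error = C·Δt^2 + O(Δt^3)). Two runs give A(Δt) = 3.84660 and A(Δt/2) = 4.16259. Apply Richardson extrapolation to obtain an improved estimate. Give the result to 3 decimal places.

Extrapolated value = (4·A(Δt/2) − A(Δt)) / (4 − 1)
= (4·4.16259 − 3.84660) / 3
= 12.80376 / 3 = 4.26792

4.268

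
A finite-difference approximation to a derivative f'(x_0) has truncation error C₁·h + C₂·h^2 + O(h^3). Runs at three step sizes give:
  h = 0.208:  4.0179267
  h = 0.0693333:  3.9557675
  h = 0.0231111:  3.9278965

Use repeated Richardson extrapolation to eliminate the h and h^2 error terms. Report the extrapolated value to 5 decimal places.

3.91262

First eliminate the h term (factor 3^1 = 3):
  B₁ = (3·3.9557675 − 4.0179267)/2 = 3.9246879
  B₂ = (3·3.9278965 − 3.9557675)/2 = 3.9139610
Then eliminate the h^2 term (factor 3^2 = 9):
  (9·3.9139610 − 3.9246879)/8 = 3.9126201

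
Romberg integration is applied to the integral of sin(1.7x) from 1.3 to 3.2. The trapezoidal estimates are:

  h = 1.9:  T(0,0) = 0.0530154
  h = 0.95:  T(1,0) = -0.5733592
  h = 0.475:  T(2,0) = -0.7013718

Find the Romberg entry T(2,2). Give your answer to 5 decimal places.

T(1,1) = -0.5733592 + (-0.5733592 − 0.0530154)/3 = -0.7821507
T(2,1) = -0.7013718 + (-0.7013718 − (-0.5733592))/3 = -0.7440427
T(2,2) = -0.7440427 + (-0.7440427 − (-0.7821507))/15 = -0.7415022

-0.74150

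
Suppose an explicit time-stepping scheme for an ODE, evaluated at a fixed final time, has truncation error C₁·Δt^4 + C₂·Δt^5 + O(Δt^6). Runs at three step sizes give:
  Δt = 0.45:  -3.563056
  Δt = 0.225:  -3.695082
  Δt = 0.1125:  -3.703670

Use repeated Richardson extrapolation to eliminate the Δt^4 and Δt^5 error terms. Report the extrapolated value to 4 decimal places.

-3.7043

First eliminate the Δt^4 term (factor 2^4 = 16):
  B₁ = (16·(-3.695082) − (-3.563056))/15 = -3.703884
  B₂ = (16·(-3.703670) − (-3.695082))/15 = -3.704243
Then eliminate the Δt^5 term (factor 2^5 = 32):
  (32·(-3.704243) − (-3.703884))/31 = -3.704255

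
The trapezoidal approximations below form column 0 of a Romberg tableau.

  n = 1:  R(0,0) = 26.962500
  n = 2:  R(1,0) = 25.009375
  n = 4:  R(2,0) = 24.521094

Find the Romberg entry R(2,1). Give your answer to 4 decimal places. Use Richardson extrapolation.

R(2,1) = 24.521094 + (24.521094 − 25.009375)/3 = 24.358334
(Column j=1 coincides with Simpson's rule on the same nodes.)

24.3583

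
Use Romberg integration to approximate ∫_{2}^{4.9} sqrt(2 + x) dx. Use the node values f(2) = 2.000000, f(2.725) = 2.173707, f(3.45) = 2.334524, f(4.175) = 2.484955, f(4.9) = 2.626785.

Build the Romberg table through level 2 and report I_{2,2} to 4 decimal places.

I_{0,0} (trapezoid, 1 panel, h=2.9000): 6.708838
I_{1,0} (trapezoid, 2 panels, h=1.4500): 6.739479
I_{2,0} (trapezoid, 4 panels, h=0.7250): 6.747269
I_{1,1} = 6.739479 + (6.739479 − 6.708838)/3 = 6.749693
I_{2,1} = 6.747269 + (6.747269 − 6.739479)/3 = 6.749866
I_{2,2} = 6.749866 + (6.749866 − 6.749693)/15 = 6.749878

6.7499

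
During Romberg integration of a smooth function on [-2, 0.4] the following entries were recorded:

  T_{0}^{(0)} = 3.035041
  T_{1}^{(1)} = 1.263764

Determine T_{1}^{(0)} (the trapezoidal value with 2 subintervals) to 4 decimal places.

From T_{1}^{(1)} = (4·T_{1}^{(0)} − T_{0}^{(0)})/3, solve for T_{1}^{(0)}:
4·T_{1}^{(0)} = 3·1.263764 + 3.035041 = 6.826333
T_{1}^{(0)} = 1.706583

1.7066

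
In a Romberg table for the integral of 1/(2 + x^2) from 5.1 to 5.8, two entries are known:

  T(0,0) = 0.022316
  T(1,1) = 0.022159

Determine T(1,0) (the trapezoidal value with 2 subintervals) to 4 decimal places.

From T(1,1) = (4·T(1,0) − T(0,0))/3, solve for T(1,0):
4·T(1,0) = 3·0.022159 + 0.022316 = 0.088793
T(1,0) = 0.022198

0.0222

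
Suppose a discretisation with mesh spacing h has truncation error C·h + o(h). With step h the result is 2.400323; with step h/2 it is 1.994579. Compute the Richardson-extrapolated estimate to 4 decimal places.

1.5888

The leading error scales as h; refining by a factor of 2 reduces it by 2^1 = 2.
Extrapolated value = (2·A(h/2) − A(h)) / (2 − 1)
= (2·1.994579 − 2.400323) / 1
= 1.588835 / 1 = 1.588835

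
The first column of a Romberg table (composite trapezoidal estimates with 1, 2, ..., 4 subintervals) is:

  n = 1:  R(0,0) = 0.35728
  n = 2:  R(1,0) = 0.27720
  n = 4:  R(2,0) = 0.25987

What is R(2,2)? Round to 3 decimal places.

0.254

Richardson extrapolation on the trapezoidal column (denominator 4−1=3):
R(1,1) = (4·0.27720 − 0.35728) / 3 = 0.25051
R(2,1) = 0.25987 + (0.25987 − 0.27720)/3 = 0.25409
R(2,2) = (16·0.25409 − 0.25051) / 15 = 0.25433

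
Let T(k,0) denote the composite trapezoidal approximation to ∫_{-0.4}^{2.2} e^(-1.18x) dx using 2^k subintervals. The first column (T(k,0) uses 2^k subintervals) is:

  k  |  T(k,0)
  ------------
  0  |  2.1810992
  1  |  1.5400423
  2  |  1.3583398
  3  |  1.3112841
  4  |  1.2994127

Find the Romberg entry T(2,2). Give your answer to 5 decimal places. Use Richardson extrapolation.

1.29587

T(1,1) = 1.5400423 + (1.5400423 − 2.1810992)/3 = 1.3263567
T(2,1) = 1.3583398 + (1.3583398 − 1.5400423)/3 = 1.2977723
T(2,2) = 1.2977723 + (1.2977723 − 1.3263567)/15 = 1.2958667
(Column j=1 coincides with Simpson's rule on the same nodes.)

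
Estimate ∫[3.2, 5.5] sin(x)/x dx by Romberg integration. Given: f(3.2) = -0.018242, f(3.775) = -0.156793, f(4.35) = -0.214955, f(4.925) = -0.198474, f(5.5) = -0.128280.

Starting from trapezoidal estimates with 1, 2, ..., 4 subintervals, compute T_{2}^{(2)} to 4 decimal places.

-0.3827

T_{0}^{(0)} (trapezoid, 1 panel, h=2.3000): -0.168500
T_{1}^{(0)} (trapezoid, 2 panels, h=1.1500): -0.331448
T_{2}^{(0)} (trapezoid, 4 panels, h=0.5750): -0.370003
T_{1}^{(1)} = -0.331448 + (-0.331448 − (-0.168500))/3 = -0.385764
T_{2}^{(1)} = -0.370003 + (-0.370003 − (-0.331448))/3 = -0.382855
T_{2}^{(2)} = -0.382855 + (-0.382855 − (-0.385764))/15 = -0.382661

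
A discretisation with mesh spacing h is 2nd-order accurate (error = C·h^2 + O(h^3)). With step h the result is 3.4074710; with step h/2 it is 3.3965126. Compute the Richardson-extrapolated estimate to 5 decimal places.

3.39286

Extrapolated value = (4·A(h/2) − A(h)) / (4 − 1)
= (4·3.3965126 − 3.4074710) / 3
= 10.1785794 / 3 = 3.3928598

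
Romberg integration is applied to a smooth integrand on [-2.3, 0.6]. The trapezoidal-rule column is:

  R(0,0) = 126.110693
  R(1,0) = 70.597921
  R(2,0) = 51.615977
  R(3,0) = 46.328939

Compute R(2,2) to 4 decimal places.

R(1,1) = (4·70.597921 − 126.110693) / 3 = 52.093664
R(2,1) = (4·51.615977 − 70.597921) / 3 = 45.288662
R(2,2) = 45.288662 + (45.288662 − 52.093664)/15 = 44.834995

44.8350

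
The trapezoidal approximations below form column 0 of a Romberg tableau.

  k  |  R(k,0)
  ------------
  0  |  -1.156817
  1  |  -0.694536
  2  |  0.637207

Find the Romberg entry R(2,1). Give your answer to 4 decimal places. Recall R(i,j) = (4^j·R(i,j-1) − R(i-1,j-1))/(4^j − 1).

1.0811

Richardson extrapolation on the trapezoidal column (denominator 4−1=3):
R(2,1) = (4·0.637207 − (-0.694536)) / 3 = 1.081121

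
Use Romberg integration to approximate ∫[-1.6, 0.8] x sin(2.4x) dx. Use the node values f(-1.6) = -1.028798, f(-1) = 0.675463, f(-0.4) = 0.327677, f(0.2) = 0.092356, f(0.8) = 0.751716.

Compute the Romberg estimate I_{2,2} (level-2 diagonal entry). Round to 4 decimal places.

0.7083

I_{0,0} (trapezoid, 1 panel, h=2.4000): -0.332498
I_{1,0} (trapezoid, 2 panels, h=1.2000): 0.226963
I_{2,0} (trapezoid, 4 panels, h=0.6000): 0.574173
I_{1,1} = 0.226963 + (0.226963 − (-0.332498))/3 = 0.413450
I_{2,1} = 0.574173 + (0.574173 − 0.226963)/3 = 0.689910
I_{2,2} = 0.689910 + (0.689910 − 0.413450)/15 = 0.708341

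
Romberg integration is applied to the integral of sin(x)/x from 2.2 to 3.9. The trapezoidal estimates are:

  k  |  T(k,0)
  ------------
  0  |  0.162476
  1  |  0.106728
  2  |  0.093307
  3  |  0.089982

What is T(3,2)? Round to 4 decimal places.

0.0889

Richardson extrapolation on the trapezoidal column (denominator 4−1=3):
T(2,1) = 0.093307 + (0.093307 − 0.106728)/3 = 0.088833
T(3,1) = (4·0.089982 − 0.093307) / 3 = 0.088874
T(3,2) = (16·0.088874 − 0.088833) / 15 = 0.088877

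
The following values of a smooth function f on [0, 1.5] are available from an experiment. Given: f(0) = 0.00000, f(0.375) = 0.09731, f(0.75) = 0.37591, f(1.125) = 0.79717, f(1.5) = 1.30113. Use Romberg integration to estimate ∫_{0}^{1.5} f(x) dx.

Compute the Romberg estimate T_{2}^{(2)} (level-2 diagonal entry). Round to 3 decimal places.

T_{0}^{(0)} (trapezoid, 1 panel, h=1.5000): 0.97585
T_{1}^{(0)} (trapezoid, 2 panels, h=0.7500): 0.76986
T_{2}^{(0)} (trapezoid, 4 panels, h=0.3750): 0.72036
T_{1}^{(1)} = 0.76986 + (0.76986 − 0.97585)/3 = 0.70120
T_{2}^{(1)} = 0.72036 + (0.72036 − 0.76986)/3 = 0.70386
T_{2}^{(2)} = 0.70386 + (0.70386 − 0.70120)/15 = 0.70404

0.704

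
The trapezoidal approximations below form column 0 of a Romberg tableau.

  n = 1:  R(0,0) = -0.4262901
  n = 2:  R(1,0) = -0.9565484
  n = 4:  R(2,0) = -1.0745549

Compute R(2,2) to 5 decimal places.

-1.11260

Richardson extrapolation on the trapezoidal column (denominator 4−1=3):
R(1,1) = -0.9565484 + (-0.9565484 − (-0.4262901))/3 = -1.1333012
R(2,1) = -1.0745549 + (-1.0745549 − (-0.9565484))/3 = -1.1138904
R(2,2) = (16·(-1.1138904) − (-1.1333012)) / 15 = -1.1125963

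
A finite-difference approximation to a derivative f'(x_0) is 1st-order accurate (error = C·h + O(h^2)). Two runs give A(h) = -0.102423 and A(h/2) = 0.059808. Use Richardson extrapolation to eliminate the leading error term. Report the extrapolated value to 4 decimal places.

Extrapolated value = (2·A(h/2) − A(h)) / (2 − 1)
= (2·0.059808 − (-0.102423)) / 1
= 0.222039 / 1 = 0.222039

0.2220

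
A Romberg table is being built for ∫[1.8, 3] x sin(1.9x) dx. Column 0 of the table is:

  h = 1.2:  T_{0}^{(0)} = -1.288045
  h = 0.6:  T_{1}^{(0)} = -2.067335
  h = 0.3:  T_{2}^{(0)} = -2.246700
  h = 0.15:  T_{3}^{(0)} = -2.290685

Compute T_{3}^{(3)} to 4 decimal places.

T_{1}^{(1)} = -2.067335 + (-2.067335 − (-1.288045))/3 = -2.327098
T_{2}^{(1)} = -2.246700 + (-2.246700 − (-2.067335))/3 = -2.306488
T_{3}^{(1)} = (4·(-2.290685) − (-2.246700)) / 3 = -2.305347
T_{2}^{(2)} = (16·(-2.306488) − (-2.327098)) / 15 = -2.305114
T_{3}^{(2)} = -2.305347 + (-2.305347 − (-2.306488))/15 = -2.305271
T_{3}^{(3)} = (64·(-2.305271) − (-2.305114)) / 63 = -2.305273
(Column j=1 coincides with Simpson's rule on the same nodes.)

-2.3053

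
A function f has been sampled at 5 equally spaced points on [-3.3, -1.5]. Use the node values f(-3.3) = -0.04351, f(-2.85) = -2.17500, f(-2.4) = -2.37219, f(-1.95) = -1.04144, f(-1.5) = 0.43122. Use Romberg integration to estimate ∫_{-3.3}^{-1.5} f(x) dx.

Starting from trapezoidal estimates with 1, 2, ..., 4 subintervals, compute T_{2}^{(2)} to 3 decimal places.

T_{0}^{(0)} (trapezoid, 1 panel, h=1.8000): 0.34894
T_{1}^{(0)} (trapezoid, 2 panels, h=0.9000): -1.96050
T_{2}^{(0)} (trapezoid, 4 panels, h=0.4500): -2.42765
T_{1}^{(1)} = -1.96050 + (-1.96050 − 0.34894)/3 = -2.73031
T_{2}^{(1)} = -2.42765 + (-2.42765 − (-1.96050))/3 = -2.58337
T_{2}^{(2)} = -2.58337 + (-2.58337 − (-2.73031))/15 = -2.57357

-2.574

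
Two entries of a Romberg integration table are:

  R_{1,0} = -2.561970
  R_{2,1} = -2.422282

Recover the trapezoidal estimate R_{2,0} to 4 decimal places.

From R_{2,1} = (4·R_{2,0} − R_{1,0})/3, solve for R_{2,0}:
4·R_{2,0} = 3·(-2.422282) + (-2.561970) = -9.828816
R_{2,0} = -2.457204

-2.4572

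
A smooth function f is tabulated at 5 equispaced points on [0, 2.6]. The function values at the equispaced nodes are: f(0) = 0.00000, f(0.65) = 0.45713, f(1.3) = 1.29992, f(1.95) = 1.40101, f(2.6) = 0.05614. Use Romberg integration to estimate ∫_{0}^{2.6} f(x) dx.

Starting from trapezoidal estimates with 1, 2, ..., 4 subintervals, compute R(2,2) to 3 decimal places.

R(0,0) (trapezoid, 1 panel, h=2.6000): 0.07298
R(1,0) (trapezoid, 2 panels, h=1.3000): 1.72639
R(2,0) (trapezoid, 4 panels, h=0.6500): 2.07098
R(1,1) = 1.72639 + (1.72639 − 0.07298)/3 = 2.27753
R(2,1) = 2.07098 + (2.07098 − 1.72639)/3 = 2.18584
R(2,2) = 2.18584 + (2.18584 − 2.27753)/15 = 2.17973

2.180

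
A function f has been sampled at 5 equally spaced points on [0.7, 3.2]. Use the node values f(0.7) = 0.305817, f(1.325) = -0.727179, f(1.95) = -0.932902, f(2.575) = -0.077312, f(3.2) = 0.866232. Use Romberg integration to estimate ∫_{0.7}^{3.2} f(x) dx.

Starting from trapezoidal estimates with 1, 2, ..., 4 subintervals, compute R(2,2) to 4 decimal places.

R(0,0) (trapezoid, 1 panel, h=2.5000): 1.465061
R(1,0) (trapezoid, 2 panels, h=1.2500): -0.433597
R(2,0) (trapezoid, 4 panels, h=0.6250): -0.719605
R(1,1) = -0.433597 + (-0.433597 − 1.465061)/3 = -1.066483
R(2,1) = -0.719605 + (-0.719605 − (-0.433597))/3 = -0.814941
R(2,2) = -0.814941 + (-0.814941 − (-1.066483))/15 = -0.798172

-0.7982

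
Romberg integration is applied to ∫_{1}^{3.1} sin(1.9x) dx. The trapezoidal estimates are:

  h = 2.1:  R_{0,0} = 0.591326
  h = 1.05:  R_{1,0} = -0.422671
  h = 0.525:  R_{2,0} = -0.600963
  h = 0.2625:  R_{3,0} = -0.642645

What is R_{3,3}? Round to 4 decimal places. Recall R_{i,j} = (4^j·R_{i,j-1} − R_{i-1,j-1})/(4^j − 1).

-0.6563

Richardson extrapolation on the trapezoidal column (denominator 4−1=3):
R_{1,1} = -0.422671 + (-0.422671 − 0.591326)/3 = -0.760670
R_{2,1} = -0.600963 + (-0.600963 − (-0.422671))/3 = -0.660394
R_{3,1} = -0.642645 + (-0.642645 − (-0.600963))/3 = -0.656539
R_{2,2} = -0.660394 + (-0.660394 − (-0.760670))/15 = -0.653709
R_{3,2} = -0.656539 + (-0.656539 − (-0.660394))/15 = -0.656282
R_{3,3} = -0.656282 + (-0.656282 − (-0.653709))/63 = -0.656323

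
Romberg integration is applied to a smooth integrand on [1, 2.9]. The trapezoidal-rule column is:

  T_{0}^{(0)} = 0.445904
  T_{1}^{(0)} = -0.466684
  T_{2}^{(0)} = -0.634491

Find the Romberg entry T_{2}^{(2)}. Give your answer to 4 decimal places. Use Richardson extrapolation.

Richardson extrapolation on the trapezoidal column (denominator 4−1=3):
T_{1}^{(1)} = -0.466684 + (-0.466684 − 0.445904)/3 = -0.770880
T_{2}^{(1)} = (4·(-0.634491) − (-0.466684)) / 3 = -0.690427
T_{2}^{(2)} = -0.690427 + (-0.690427 − (-0.770880))/15 = -0.685063

-0.6851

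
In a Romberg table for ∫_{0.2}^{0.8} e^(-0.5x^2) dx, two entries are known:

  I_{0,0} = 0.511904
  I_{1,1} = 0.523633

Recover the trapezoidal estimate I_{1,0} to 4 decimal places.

From I_{1,1} = (4·I_{1,0} − I_{0,0})/3, solve for I_{1,0}:
4·I_{1,0} = 3·0.523633 + 0.511904 = 2.082803
I_{1,0} = 0.520701

0.5207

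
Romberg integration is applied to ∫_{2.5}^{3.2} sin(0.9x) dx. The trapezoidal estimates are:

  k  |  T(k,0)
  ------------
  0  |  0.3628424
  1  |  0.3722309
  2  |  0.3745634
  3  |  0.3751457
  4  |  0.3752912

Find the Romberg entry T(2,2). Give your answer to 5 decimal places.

T(1,1) = 0.3722309 + (0.3722309 − 0.3628424)/3 = 0.3753604
T(2,1) = 0.3745634 + (0.3745634 − 0.3722309)/3 = 0.3753409
T(2,2) = 0.3753409 + (0.3753409 − 0.3753604)/15 = 0.3753396

0.37534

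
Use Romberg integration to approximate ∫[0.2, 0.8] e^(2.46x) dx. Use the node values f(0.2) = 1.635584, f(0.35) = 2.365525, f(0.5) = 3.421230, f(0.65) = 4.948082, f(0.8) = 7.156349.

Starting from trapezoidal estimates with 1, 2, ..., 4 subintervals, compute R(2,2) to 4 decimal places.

2.2442

R(0,0) (trapezoid, 1 panel, h=0.6000): 2.637580
R(1,0) (trapezoid, 2 panels, h=0.3000): 2.345159
R(2,0) (trapezoid, 4 panels, h=0.1500): 2.269621
R(1,1) = 2.345159 + (2.345159 − 2.637580)/3 = 2.247685
R(2,1) = 2.269621 + (2.269621 − 2.345159)/3 = 2.244442
R(2,2) = 2.244442 + (2.244442 − 2.247685)/15 = 2.244226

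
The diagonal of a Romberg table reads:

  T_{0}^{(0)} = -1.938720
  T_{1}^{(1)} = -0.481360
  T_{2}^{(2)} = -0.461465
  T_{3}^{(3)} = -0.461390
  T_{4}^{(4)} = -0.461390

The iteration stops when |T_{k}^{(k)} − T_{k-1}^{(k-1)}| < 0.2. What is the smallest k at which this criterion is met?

|T_{1}^{(1)} − T_{0}^{(0)}| = 1.457360 ≥ 0.2
|T_{2}^{(2)} − T_{1}^{(1)}| = 0.019895 < 0.2

k = 2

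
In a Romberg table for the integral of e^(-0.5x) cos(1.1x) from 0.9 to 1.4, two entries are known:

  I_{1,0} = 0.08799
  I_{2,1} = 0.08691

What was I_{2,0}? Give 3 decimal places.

0.087

From I_{2,1} = (4·I_{2,0} − I_{1,0})/3, solve for I_{2,0}:
4·I_{2,0} = 3·0.08691 + 0.08799 = 0.34872
I_{2,0} = 0.08718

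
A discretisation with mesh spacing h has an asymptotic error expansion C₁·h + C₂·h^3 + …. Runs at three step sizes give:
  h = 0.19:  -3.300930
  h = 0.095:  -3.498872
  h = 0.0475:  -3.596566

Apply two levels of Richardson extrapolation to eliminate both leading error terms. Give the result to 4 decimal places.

-3.6939

First eliminate the h term (factor 2^1 = 2):
  B₁ = (2·(-3.498872) − (-3.300930))/1 = -3.696814
  B₂ = (2·(-3.596566) − (-3.498872))/1 = -3.694260
Then eliminate the h^3 term (factor 2^3 = 8):
  (8·(-3.694260) − (-3.696814))/7 = -3.693895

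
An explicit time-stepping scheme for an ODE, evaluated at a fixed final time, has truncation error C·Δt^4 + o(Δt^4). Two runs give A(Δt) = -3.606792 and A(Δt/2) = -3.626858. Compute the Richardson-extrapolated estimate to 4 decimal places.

The leading error scales as Δt^4; refining by a factor of 2 reduces it by 2^4 = 16.
Extrapolated value = (16·A(Δt/2) − A(Δt)) / (16 − 1)
= (16·(-3.626858) − (-3.606792)) / 15
= -54.422936 / 15 = -3.628196

-3.6282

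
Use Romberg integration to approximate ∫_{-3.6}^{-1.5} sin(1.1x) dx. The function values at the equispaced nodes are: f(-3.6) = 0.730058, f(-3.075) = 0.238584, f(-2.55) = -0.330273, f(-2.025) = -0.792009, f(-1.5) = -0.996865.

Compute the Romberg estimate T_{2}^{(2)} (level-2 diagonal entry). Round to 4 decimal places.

T_{0}^{(0)} (trapezoid, 1 panel, h=2.1000): -0.280147
T_{1}^{(0)} (trapezoid, 2 panels, h=1.0500): -0.486860
T_{2}^{(0)} (trapezoid, 4 panels, h=0.5250): -0.533978
T_{1}^{(1)} = -0.486860 + (-0.486860 − (-0.280147))/3 = -0.555764
T_{2}^{(1)} = -0.533978 + (-0.533978 − (-0.486860))/3 = -0.549684
T_{2}^{(2)} = -0.549684 + (-0.549684 − (-0.555764))/15 = -0.549279

-0.5493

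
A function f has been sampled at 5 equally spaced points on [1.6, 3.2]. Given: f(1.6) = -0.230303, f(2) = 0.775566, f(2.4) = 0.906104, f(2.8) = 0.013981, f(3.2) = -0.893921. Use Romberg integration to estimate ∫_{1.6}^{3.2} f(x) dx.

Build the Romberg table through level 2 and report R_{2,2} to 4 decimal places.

0.5026

R_{0,0} (trapezoid, 1 panel, h=1.6000): -0.899379
R_{1,0} (trapezoid, 2 panels, h=0.8000): 0.275194
R_{2,0} (trapezoid, 4 panels, h=0.4000): 0.453416
R_{1,1} = 0.275194 + (0.275194 − (-0.899379))/3 = 0.666718
R_{2,1} = 0.453416 + (0.453416 − 0.275194)/3 = 0.512823
R_{2,2} = 0.512823 + (0.512823 − 0.666718)/15 = 0.502563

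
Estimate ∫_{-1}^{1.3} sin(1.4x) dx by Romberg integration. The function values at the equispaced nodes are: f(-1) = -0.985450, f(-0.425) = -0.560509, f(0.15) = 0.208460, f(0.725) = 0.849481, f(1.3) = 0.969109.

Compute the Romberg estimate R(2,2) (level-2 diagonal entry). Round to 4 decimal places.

R(0,0) (trapezoid, 1 panel, h=2.3000): -0.018792
R(1,0) (trapezoid, 2 panels, h=1.1500): 0.230333
R(2,0) (trapezoid, 4 panels, h=0.5750): 0.281325
R(1,1) = 0.230333 + (0.230333 − (-0.018792))/3 = 0.313375
R(2,1) = 0.281325 + (0.281325 − 0.230333)/3 = 0.298322
R(2,2) = 0.298322 + (0.298322 − 0.313375)/15 = 0.297318

0.2973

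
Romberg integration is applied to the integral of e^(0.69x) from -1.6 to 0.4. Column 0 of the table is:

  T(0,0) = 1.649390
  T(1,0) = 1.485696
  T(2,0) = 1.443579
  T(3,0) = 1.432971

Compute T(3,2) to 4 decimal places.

T(2,1) = 1.443579 + (1.443579 − 1.485696)/3 = 1.429540
T(3,1) = (4·1.432971 − 1.443579) / 3 = 1.429435
T(3,2) = 1.429435 + (1.429435 − 1.429540)/15 = 1.429428

1.4294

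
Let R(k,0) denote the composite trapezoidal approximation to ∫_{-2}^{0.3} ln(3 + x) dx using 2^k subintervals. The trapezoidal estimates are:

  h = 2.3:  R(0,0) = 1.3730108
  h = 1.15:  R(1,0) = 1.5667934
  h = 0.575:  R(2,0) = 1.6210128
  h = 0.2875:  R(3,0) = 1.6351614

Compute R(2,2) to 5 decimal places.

Richardson extrapolation on the trapezoidal column (denominator 4−1=3):
R(1,1) = 1.5667934 + (1.5667934 − 1.3730108)/3 = 1.6313876
R(2,1) = 1.6210128 + (1.6210128 − 1.5667934)/3 = 1.6390859
R(2,2) = (16·1.6390859 − 1.6313876) / 15 = 1.6395991

1.63960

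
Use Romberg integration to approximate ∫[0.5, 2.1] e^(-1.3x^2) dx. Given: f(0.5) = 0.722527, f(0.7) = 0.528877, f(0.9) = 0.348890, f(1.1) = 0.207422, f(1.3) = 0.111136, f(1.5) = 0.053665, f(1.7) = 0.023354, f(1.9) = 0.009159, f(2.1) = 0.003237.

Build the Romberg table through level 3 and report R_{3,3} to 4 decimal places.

0.3260

R_{0,0} (trapezoid, 1 panel, h=1.6000): 0.580611
R_{1,0} (trapezoid, 2 panels, h=0.8000): 0.379214
R_{2,0} (trapezoid, 4 panels, h=0.4000): 0.338505
R_{3,0} (trapezoid, 8 panels, h=0.2000): 0.329077
R_{1,1} = 0.379214 + (0.379214 − 0.580611)/3 = 0.312082
R_{2,1} = 0.338505 + (0.338505 − 0.379214)/3 = 0.324935
R_{3,1} = 0.329077 + (0.329077 − 0.338505)/3 = 0.325934
R_{2,2} = 0.324935 + (0.324935 − 0.312082)/15 = 0.325792
R_{3,2} = 0.325934 + (0.325934 − 0.324935)/15 = 0.326001
R_{3,3} = 0.326001 + (0.326001 − 0.325792)/63 = 0.326004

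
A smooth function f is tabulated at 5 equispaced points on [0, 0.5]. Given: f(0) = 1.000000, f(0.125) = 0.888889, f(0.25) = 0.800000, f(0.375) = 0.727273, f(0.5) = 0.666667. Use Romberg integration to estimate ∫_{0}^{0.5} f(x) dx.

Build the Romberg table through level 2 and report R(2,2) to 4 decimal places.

0.4055

R(0,0) (trapezoid, 1 panel, h=0.5000): 0.416667
R(1,0) (trapezoid, 2 panels, h=0.2500): 0.408333
R(2,0) (trapezoid, 4 panels, h=0.1250): 0.406187
R(1,1) = 0.408333 + (0.408333 − 0.416667)/3 = 0.405555
R(2,1) = 0.406187 + (0.406187 − 0.408333)/3 = 0.405472
R(2,2) = 0.405472 + (0.405472 − 0.405555)/15 = 0.405466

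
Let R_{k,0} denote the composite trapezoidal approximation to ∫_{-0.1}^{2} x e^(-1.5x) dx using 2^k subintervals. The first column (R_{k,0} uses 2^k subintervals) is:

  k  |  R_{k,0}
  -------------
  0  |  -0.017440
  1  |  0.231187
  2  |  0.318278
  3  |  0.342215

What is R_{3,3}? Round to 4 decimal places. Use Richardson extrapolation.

0.3504

R_{1,1} = 0.231187 + (0.231187 − (-0.017440))/3 = 0.314063
R_{2,1} = 0.318278 + (0.318278 − 0.231187)/3 = 0.347308
R_{3,1} = 0.342215 + (0.342215 − 0.318278)/3 = 0.350194
R_{2,2} = (16·0.347308 − 0.314063) / 15 = 0.349524
R_{3,2} = 0.350194 + (0.350194 − 0.347308)/15 = 0.350386
R_{3,3} = 0.350386 + (0.350386 − 0.349524)/63 = 0.350400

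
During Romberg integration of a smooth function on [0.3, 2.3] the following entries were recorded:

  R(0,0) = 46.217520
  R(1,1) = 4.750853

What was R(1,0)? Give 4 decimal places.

15.1175

From R(1,1) = (4·R(1,0) − R(0,0))/3, solve for R(1,0):
4·R(1,0) = 3·4.750853 + 46.217520 = 60.470079
R(1,0) = 15.117520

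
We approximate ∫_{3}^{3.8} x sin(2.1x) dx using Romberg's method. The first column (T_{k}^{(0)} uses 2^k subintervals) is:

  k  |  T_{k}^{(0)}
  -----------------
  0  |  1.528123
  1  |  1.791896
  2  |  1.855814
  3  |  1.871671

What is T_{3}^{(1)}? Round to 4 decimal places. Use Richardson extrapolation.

1.8770

Richardson extrapolation on the trapezoidal column (denominator 4−1=3):
T_{3}^{(1)} = 1.871671 + (1.871671 − 1.855814)/3 = 1.876957
(Column j=1 coincides with Simpson's rule on the same nodes.)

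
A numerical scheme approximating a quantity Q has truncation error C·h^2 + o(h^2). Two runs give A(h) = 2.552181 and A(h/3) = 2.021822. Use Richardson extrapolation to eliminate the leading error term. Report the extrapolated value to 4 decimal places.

1.9555

The leading error scales as h^2; refining by a factor of 3 reduces it by 3^2 = 9.
Extrapolated value = (9·A(h/3) − A(h)) / (9 − 1)
= (9·2.021822 − 2.552181) / 8
= 15.644217 / 8 = 1.955527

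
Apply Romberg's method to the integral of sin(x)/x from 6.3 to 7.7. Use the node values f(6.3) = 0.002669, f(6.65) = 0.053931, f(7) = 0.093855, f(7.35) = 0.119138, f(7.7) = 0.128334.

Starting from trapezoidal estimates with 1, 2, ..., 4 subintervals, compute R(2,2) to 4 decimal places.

R(0,0) (trapezoid, 1 panel, h=1.4000): 0.091702
R(1,0) (trapezoid, 2 panels, h=0.7000): 0.111550
R(2,0) (trapezoid, 4 panels, h=0.3500): 0.116349
R(1,1) = 0.111550 + (0.111550 − 0.091702)/3 = 0.118166
R(2,1) = 0.116349 + (0.116349 − 0.111550)/3 = 0.117949
R(2,2) = 0.117949 + (0.117949 − 0.118166)/15 = 0.117935

0.1179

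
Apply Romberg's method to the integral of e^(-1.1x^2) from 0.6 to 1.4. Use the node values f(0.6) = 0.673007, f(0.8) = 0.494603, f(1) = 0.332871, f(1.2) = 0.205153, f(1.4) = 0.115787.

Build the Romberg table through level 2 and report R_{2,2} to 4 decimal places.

R_{0,0} (trapezoid, 1 panel, h=0.8000): 0.315518
R_{1,0} (trapezoid, 2 panels, h=0.4000): 0.290907
R_{2,0} (trapezoid, 4 panels, h=0.2000): 0.285405
R_{1,1} = 0.290907 + (0.290907 − 0.315518)/3 = 0.282703
R_{2,1} = 0.285405 + (0.285405 − 0.290907)/3 = 0.283571
R_{2,2} = 0.283571 + (0.283571 − 0.282703)/15 = 0.283629

0.2836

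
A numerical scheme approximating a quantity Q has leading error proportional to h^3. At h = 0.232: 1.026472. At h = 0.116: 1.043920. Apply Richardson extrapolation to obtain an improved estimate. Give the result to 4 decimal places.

1.0464

The leading error scales as h^3; refining by a factor of 2 reduces it by 2^3 = 8.
Extrapolated value = (8·A(h/2) − A(h)) / (8 − 1)
= (8·1.043920 − 1.026472) / 7
= 7.324888 / 7 = 1.046413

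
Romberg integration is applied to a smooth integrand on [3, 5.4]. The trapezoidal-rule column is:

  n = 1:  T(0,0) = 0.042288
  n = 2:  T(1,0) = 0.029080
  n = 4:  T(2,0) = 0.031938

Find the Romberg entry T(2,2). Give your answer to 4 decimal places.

0.0334

T(1,1) = 0.029080 + (0.029080 − 0.042288)/3 = 0.024677
T(2,1) = (4·0.031938 − 0.029080) / 3 = 0.032891
T(2,2) = 0.032891 + (0.032891 − 0.024677)/15 = 0.033439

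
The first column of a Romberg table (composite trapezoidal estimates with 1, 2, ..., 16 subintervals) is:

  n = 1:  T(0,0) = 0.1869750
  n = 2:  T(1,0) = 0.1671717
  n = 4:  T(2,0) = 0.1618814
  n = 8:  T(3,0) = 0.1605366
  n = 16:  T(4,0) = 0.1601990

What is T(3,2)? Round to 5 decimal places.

T(2,1) = (4·0.1618814 − 0.1671717) / 3 = 0.1601180
T(3,1) = 0.1605366 + (0.1605366 − 0.1618814)/3 = 0.1600883
T(3,2) = 0.1600883 + (0.1600883 − 0.1601180)/15 = 0.1600863

0.16009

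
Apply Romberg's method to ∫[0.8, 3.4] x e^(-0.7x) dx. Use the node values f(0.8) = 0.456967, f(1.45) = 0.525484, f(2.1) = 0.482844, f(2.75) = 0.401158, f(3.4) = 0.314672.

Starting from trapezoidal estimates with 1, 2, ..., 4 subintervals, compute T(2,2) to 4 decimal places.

1.1801

T(0,0) (trapezoid, 1 panel, h=2.6000): 1.003131
T(1,0) (trapezoid, 2 panels, h=1.3000): 1.129263
T(2,0) (trapezoid, 4 panels, h=0.6500): 1.166949
T(1,1) = 1.129263 + (1.129263 − 1.003131)/3 = 1.171307
T(2,1) = 1.166949 + (1.166949 − 1.129263)/3 = 1.179511
T(2,2) = 1.179511 + (1.179511 − 1.171307)/15 = 1.180058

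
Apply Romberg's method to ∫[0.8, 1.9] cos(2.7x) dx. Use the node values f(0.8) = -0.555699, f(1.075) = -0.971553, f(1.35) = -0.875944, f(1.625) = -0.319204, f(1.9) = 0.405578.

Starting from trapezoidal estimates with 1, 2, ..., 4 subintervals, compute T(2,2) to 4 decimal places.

-0.6461

T(0,0) (trapezoid, 1 panel, h=1.1000): -0.082567
T(1,0) (trapezoid, 2 panels, h=0.5500): -0.523052
T(2,0) (trapezoid, 4 panels, h=0.2750): -0.616484
T(1,1) = -0.523052 + (-0.523052 − (-0.082567))/3 = -0.669880
T(2,1) = -0.616484 + (-0.616484 − (-0.523052))/3 = -0.647628
T(2,2) = -0.647628 + (-0.647628 − (-0.669880))/15 = -0.646145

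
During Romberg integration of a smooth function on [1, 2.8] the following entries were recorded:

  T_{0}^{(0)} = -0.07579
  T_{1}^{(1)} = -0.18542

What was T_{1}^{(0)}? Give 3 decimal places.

-0.158

From T_{1}^{(1)} = (4·T_{1}^{(0)} − T_{0}^{(0)})/3, solve for T_{1}^{(0)}:
4·T_{1}^{(0)} = 3·(-0.18542) + (-0.07579) = -0.63205
T_{1}^{(0)} = -0.15801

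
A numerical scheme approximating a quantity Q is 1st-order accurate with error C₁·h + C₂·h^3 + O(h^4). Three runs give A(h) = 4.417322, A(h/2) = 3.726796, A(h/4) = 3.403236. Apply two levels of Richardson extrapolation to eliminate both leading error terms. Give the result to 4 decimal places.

First eliminate the h term (factor 2^1 = 2):
  B₁ = (2·3.726796 − 4.417322)/1 = 3.036270
  B₂ = (2·3.403236 − 3.726796)/1 = 3.079676
Then eliminate the h^3 term (factor 2^3 = 8):
  (8·3.079676 − 3.036270)/7 = 3.085877

3.0859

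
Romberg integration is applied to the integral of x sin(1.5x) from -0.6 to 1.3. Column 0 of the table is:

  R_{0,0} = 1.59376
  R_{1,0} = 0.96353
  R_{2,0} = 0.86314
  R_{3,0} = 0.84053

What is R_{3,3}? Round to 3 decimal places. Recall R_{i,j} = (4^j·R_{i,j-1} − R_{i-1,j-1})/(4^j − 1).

Richardson extrapolation on the trapezoidal column (denominator 4−1=3):
R_{1,1} = (4·0.96353 − 1.59376) / 3 = 0.75345
R_{2,1} = (4·0.86314 − 0.96353) / 3 = 0.82968
R_{3,1} = 0.84053 + (0.84053 − 0.86314)/3 = 0.83299
R_{2,2} = 0.82968 + (0.82968 − 0.75345)/15 = 0.83476
R_{3,2} = (16·0.83299 − 0.82968) / 15 = 0.83321
R_{3,3} = (64·0.83321 − 0.83476) / 63 = 0.83319
(Column j=1 coincides with Simpson's rule on the same nodes.)

0.833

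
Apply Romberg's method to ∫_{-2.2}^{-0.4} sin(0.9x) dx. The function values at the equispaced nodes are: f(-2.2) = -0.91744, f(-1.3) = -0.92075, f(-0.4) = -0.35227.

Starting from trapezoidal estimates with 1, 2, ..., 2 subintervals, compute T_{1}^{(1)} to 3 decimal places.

T_{0}^{(0)} (trapezoid, 1 panel, h=1.8000): -1.14274
T_{1}^{(0)} (trapezoid, 2 panels, h=0.9000): -1.40004
T_{1}^{(1)} = -1.40004 + (-1.40004 − (-1.14274))/3 = -1.48581

-1.486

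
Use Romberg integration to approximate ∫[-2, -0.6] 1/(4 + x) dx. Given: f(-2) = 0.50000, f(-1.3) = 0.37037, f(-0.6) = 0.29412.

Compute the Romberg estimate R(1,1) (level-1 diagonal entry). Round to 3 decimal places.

R(0,0) (trapezoid, 1 panel, h=1.4000): 0.55588
R(1,0) (trapezoid, 2 panels, h=0.7000): 0.53720
R(1,1) = 0.53720 + (0.53720 − 0.55588)/3 = 0.53097

0.531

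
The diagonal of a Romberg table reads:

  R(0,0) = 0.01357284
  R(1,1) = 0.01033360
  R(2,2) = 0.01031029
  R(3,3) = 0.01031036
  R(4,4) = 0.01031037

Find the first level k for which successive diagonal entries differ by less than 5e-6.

|R(1,1) − R(0,0)| = 0.00323924 ≥ 5e-6
|R(2,2) − R(1,1)| = 0.00002331 ≥ 5e-6
|R(3,3) − R(2,2)| = 0.00000007 < 5e-6

k = 3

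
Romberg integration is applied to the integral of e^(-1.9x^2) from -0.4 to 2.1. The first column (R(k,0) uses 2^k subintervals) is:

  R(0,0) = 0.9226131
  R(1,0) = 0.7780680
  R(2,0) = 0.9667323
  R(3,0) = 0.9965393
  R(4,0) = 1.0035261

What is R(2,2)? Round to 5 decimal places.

1.04960

Richardson extrapolation on the trapezoidal column (denominator 4−1=3):
R(1,1) = (4·0.7780680 − 0.9226131) / 3 = 0.7298863
R(2,1) = (4·0.9667323 − 0.7780680) / 3 = 1.0296204
R(2,2) = 1.0296204 + (1.0296204 − 0.7298863)/15 = 1.0496027
(Column j=1 coincides with Simpson's rule on the same nodes.)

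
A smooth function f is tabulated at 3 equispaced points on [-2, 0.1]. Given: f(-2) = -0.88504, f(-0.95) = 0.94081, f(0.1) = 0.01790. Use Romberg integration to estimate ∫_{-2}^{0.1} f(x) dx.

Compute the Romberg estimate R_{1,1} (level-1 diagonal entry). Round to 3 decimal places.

1.014

R_{0,0} (trapezoid, 1 panel, h=2.1000): -0.91050
R_{1,0} (trapezoid, 2 panels, h=1.0500): 0.53260
R_{1,1} = 0.53260 + (0.53260 − (-0.91050))/3 = 1.01363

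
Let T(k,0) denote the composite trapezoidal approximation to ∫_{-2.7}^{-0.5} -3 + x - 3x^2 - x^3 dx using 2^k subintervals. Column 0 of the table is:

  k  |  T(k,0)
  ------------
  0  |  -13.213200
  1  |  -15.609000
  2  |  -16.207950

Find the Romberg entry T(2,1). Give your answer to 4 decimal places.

-16.4076

Richardson extrapolation on the trapezoidal column (denominator 4−1=3):
T(2,1) = -16.207950 + (-16.207950 − (-15.609000))/3 = -16.407600
(Column j=1 coincides with Simpson's rule on the same nodes.)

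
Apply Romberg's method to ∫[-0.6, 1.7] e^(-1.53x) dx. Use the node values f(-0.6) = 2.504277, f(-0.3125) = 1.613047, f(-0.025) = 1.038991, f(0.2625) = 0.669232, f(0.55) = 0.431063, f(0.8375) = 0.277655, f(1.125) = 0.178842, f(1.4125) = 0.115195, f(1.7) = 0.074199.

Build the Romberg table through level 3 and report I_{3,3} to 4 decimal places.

I_{0,0} (trapezoid, 1 panel, h=2.3000): 2.965247
I_{1,0} (trapezoid, 2 panels, h=1.1500): 1.978346
I_{2,0} (trapezoid, 4 panels, h=0.5750): 1.689427
I_{3,0} (trapezoid, 8 panels, h=0.2875): 1.613813
I_{1,1} = 1.978346 + (1.978346 − 2.965247)/3 = 1.649379
I_{2,1} = 1.689427 + (1.689427 − 1.978346)/3 = 1.593121
I_{3,1} = 1.613813 + (1.613813 − 1.689427)/3 = 1.588608
I_{2,2} = 1.593121 + (1.593121 − 1.649379)/15 = 1.589370
I_{3,2} = 1.588608 + (1.588608 − 1.593121)/15 = 1.588307
I_{3,3} = 1.588307 + (1.588307 − 1.589370)/63 = 1.588290

1.5883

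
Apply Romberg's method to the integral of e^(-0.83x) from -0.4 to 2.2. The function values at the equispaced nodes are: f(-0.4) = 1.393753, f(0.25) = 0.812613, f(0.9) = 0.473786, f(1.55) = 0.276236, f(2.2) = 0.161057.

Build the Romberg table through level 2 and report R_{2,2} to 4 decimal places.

1.4852

R_{0,0} (trapezoid, 1 panel, h=2.6000): 2.021253
R_{1,0} (trapezoid, 2 panels, h=1.3000): 1.626548
R_{2,0} (trapezoid, 4 panels, h=0.6500): 1.521026
R_{1,1} = 1.626548 + (1.626548 − 2.021253)/3 = 1.494980
R_{2,1} = 1.521026 + (1.521026 − 1.626548)/3 = 1.485852
R_{2,2} = 1.485852 + (1.485852 − 1.494980)/15 = 1.485243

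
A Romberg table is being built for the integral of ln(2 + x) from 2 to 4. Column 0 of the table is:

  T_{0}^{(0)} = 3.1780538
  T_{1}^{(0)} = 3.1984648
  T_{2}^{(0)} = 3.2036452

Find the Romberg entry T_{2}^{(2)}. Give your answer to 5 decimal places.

3.20538

Richardson extrapolation on the trapezoidal column (denominator 4−1=3):
T_{1}^{(1)} = 3.1984648 + (3.1984648 − 3.1780538)/3 = 3.2052685
T_{2}^{(1)} = (4·3.2036452 − 3.1984648) / 3 = 3.2053720
T_{2}^{(2)} = (16·3.2053720 − 3.2052685) / 15 = 3.2053789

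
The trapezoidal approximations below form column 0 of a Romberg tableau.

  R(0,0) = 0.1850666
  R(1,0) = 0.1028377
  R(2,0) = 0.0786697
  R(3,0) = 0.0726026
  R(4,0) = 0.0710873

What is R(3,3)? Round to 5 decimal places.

0.07058

R(1,1) = (4·0.1028377 − 0.1850666) / 3 = 0.0754281
R(2,1) = 0.0786697 + (0.0786697 − 0.1028377)/3 = 0.0706137
R(3,1) = (4·0.0726026 − 0.0786697) / 3 = 0.0705802
R(2,2) = (16·0.0706137 − 0.0754281) / 15 = 0.0702927
R(3,2) = (16·0.0705802 − 0.0706137) / 15 = 0.0705780
R(3,3) = (64·0.0705780 − 0.0702927) / 63 = 0.0705825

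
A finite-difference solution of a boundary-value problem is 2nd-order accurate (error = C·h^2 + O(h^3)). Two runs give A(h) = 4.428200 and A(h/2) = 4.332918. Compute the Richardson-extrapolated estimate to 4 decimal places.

4.3012

Extrapolated value = (4·A(h/2) − A(h)) / (4 − 1)
= (4·4.332918 − 4.428200) / 3
= 12.903472 / 3 = 4.301157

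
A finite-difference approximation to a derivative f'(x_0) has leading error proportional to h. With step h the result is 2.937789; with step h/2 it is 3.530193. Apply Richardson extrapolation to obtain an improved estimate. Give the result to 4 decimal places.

The leading error scales as h; refining by a factor of 2 reduces it by 2^1 = 2.
Extrapolated value = (2·A(h/2) − A(h)) / (2 − 1)
= (2·3.530193 − 2.937789) / 1
= 4.122597 / 1 = 4.122597

4.1226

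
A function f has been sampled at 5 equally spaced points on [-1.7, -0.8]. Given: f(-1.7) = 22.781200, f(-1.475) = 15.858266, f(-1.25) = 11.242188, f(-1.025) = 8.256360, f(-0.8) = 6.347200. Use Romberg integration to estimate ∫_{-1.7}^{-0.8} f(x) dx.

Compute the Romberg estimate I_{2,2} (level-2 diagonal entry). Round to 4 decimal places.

11.1047

I_{0,0} (trapezoid, 1 panel, h=0.9000): 13.107780
I_{1,0} (trapezoid, 2 panels, h=0.4500): 11.612875
I_{2,0} (trapezoid, 4 panels, h=0.2250): 11.232228
I_{1,1} = 11.612875 + (11.612875 − 13.107780)/3 = 11.114573
I_{2,1} = 11.232228 + (11.232228 − 11.612875)/3 = 11.105346
I_{2,2} = 11.105346 + (11.105346 − 11.114573)/15 = 11.104731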